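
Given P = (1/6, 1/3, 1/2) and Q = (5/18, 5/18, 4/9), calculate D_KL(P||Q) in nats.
0.0345 nats

KL divergence: D_KL(P||Q) = Σ p(x) log(p(x)/q(x))

Computing term by term:
  x=0: 1/6 × log_e[(1/6)/(5/18)] = 1/6 × -0.5108 = -0.0851
  x=1: 1/3 × log_e[(1/3)/(5/18)] = 1/3 × 0.1823 = 0.0608
  x=2: 1/2 × log_e[(1/2)/(4/9)] = 1/2 × 0.1178 = 0.0589

D_KL(P||Q) = 0.0345 nats

Note: KL divergence is always non-negative and equals 0 iff P = Q.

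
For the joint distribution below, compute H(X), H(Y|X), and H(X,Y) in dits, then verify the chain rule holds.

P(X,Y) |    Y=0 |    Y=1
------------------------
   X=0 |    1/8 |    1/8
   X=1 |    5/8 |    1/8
H(X,Y) = 0.4662, H(X) = 0.2442, H(Y|X) = 0.2220 (all in dits)

Chain rule: H(X,Y) = H(X) + H(Y|X)

Left side — joint entropy directly:
H(X,Y) = -Σ p(x,y) log p(x,y) = 0.4662 dits

Right side — compute H(Y|X) from the conditional distributions:
P(X) = (1/4, 3/4), so H(X) = 0.2442 dits
H(Y|X) = Σ_x P(X=x) · H(Y|X=x):
  P(Y|X=0) = (1/2, 1/2), H(Y|X=0) = 0.3010, weight P(X=0) = 1/4
  P(Y|X=1) = (5/6, 1/6), H(Y|X=1) = 0.1957, weight P(X=1) = 3/4
H(Y|X) = 0.2220 dits

H(X) + H(Y|X) = 0.2442 + 0.2220 = 0.4662 dits

Both sides equal 0.4662 dits. ✓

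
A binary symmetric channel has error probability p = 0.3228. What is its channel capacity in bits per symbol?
0.0926 bits

For a binary symmetric channel (BSC) with error probability p:
Capacity C = 1 - H(p) bits per symbol

where H(p) = -p log₂(p) - (1-p) log₂(1-p) is the binary entropy function.

H(0.3228) = 0.9074 bits
C = 1 - 0.9074 = 0.0926 bits per symbol

This means we can reliably transmit up to 0.0926 bits of information per channel use.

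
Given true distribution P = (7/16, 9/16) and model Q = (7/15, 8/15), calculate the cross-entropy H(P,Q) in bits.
0.9912 bits

Cross-entropy: H(P,Q) = -Σ p(x) log q(x)

Alternatively: H(P,Q) = H(P) + D_KL(P||Q)
H(P) = 0.9887 bits
D_KL(P||Q) = 0.0025 bits

H(P,Q) = 0.9887 + 0.0025 = 0.9912 bits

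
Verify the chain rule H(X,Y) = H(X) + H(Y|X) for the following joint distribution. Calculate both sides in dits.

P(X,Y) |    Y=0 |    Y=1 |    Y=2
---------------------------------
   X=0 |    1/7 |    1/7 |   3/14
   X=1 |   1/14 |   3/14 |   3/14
H(X,Y) = 0.7534, H(X) = 0.3010, H(Y|X) = 0.4524 (all in dits)

Chain rule: H(X,Y) = H(X) + H(Y|X)

Left side — joint entropy directly:
H(X,Y) = -Σ p(x,y) log p(x,y) = 0.7534 dits

Right side — compute H(Y|X) from the conditional distributions:
P(X) = (1/2, 1/2), so H(X) = 0.3010 dits
H(Y|X) = Σ_x P(X=x) · H(Y|X=x):
  P(Y|X=0) = (2/7, 2/7, 3/7), H(Y|X=0) = 0.4686, weight P(X=0) = 1/2
  P(Y|X=1) = (1/7, 3/7, 3/7), H(Y|X=1) = 0.4361, weight P(X=1) = 1/2
H(Y|X) = 0.4524 dits

H(X) + H(Y|X) = 0.3010 + 0.4524 = 0.7534 dits

Both sides equal 0.7534 dits. ✓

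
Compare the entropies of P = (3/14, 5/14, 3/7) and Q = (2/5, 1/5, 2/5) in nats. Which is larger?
P

Computing entropies in nats:
H(P) = 1.0609
H(Q) = 1.0549

Distribution P has higher entropy.

Intuition: The distribution closer to uniform (more spread out) has higher entropy.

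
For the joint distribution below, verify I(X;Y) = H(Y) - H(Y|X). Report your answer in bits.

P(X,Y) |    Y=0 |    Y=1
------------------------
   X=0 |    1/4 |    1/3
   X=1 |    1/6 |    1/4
I(X;Y) = 0.0006 bits

Mutual information has multiple equivalent forms:
- I(X;Y) = H(X) - H(X|Y)
- I(X;Y) = H(Y) - H(Y|X)
- I(X;Y) = H(X) + H(Y) - H(X,Y)

Computing all quantities:
H(X) = 0.9799, H(Y) = 0.9799, H(X,Y) = 1.9591
H(X|Y) = 0.9793, H(Y|X) = 0.9793

Verification:
H(X) - H(X|Y) = 0.9799 - 0.9793 = 0.0006
H(Y) - H(Y|X) = 0.9799 - 0.9793 = 0.0006
H(X) + H(Y) - H(X,Y) = 0.9799 + 0.9799 - 1.9591 = 0.0006

All forms give I(X;Y) = 0.0006 bits. ✓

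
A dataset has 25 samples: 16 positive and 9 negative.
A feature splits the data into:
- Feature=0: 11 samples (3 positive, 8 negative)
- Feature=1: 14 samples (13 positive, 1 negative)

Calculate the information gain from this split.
0.3628 bits

Information Gain = H(Y) - H(Y|Feature)

Before split:
P(positive) = 16/25 = 0.6400
H(Y) = 0.9427 bits

After split:
Feature=0: H = 0.8454 bits (weight = 11/25)
Feature=1: H = 0.3712 bits (weight = 14/25)
H(Y|Feature) = (11/25)×0.8454 + (14/25)×0.3712 = 0.5798 bits

Information Gain = 0.9427 - 0.5798 = 0.3628 bits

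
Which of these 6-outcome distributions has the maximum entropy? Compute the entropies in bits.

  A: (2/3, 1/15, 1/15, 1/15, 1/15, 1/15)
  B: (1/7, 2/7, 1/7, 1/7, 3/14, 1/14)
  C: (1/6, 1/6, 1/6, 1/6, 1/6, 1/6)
C

For a discrete distribution over n outcomes, entropy is maximized by the uniform distribution.

Computing entropies:
H(A) = 1.6923 bits
H(B) = 2.4677 bits
H(C) = 2.5850 bits

The uniform distribution (where all probabilities equal 1/6) achieves the maximum entropy of log_2(6) = 2.5850 bits.

Distribution C has the highest entropy.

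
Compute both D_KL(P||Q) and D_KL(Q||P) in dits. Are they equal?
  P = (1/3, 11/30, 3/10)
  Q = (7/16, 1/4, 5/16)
D_KL(P||Q) = 0.0163, D_KL(Q||P) = 0.0156

KL divergence is not symmetric: D_KL(P||Q) ≠ D_KL(Q||P) in general.

D_KL(P||Q) = 0.0163 dits
D_KL(Q||P) = 0.0156 dits

No, they are not equal!

This asymmetry is why KL divergence is not a true distance metric.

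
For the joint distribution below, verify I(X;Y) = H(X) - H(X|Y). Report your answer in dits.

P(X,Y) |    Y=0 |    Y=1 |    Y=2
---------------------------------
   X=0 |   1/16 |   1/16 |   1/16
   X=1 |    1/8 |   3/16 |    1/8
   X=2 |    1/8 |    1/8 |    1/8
I(X;Y) = 0.0021 dits

Mutual information has multiple equivalent forms:
- I(X;Y) = H(X) - H(X|Y)
- I(X;Y) = H(Y) - H(Y|X)
- I(X;Y) = H(X) + H(Y) - H(X,Y)

Computing all quantities:
H(X) = 0.4531, H(Y) = 0.4755, H(X,Y) = 0.9265
H(X|Y) = 0.4511, H(Y|X) = 0.4734

Verification:
H(X) - H(X|Y) = 0.4531 - 0.4511 = 0.0021
H(Y) - H(Y|X) = 0.4755 - 0.4734 = 0.0021
H(X) + H(Y) - H(X,Y) = 0.4531 + 0.4755 - 0.9265 = 0.0021

All forms give I(X;Y) = 0.0021 dits. ✓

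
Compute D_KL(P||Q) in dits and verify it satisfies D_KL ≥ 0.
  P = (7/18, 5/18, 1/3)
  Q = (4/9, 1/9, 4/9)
0.0463 dits

KL divergence satisfies the Gibbs inequality: D_KL(P||Q) ≥ 0 for all distributions P, Q.

D_KL(P||Q) = Σ p(x) log(p(x)/q(x))
Term by term:
  x=0: 7/18 × log_10[(7/18)/(4/9)] = -0.0226
  x=1: 5/18 × log_10[(5/18)/(1/9)] = 0.1105
  x=2: 1/3 × log_10[(1/3)/(4/9)] = -0.0416
D_KL(P||Q) = 0.0463 dits

D_KL(P||Q) = 0.0463 ≥ 0 ✓

This non-negativity is a fundamental property: relative entropy cannot be negative because it measures how different Q is from P.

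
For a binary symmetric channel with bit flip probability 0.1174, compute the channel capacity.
0.4782 bits

For a binary symmetric channel (BSC) with error probability p:
Capacity C = 1 - H(p) bits per symbol

where H(p) = -p log₂(p) - (1-p) log₂(1-p) is the binary entropy function.

H(0.1174) = 0.5218 bits
C = 1 - 0.5218 = 0.4782 bits per symbol

This means we can reliably transmit up to 0.4782 bits of information per channel use.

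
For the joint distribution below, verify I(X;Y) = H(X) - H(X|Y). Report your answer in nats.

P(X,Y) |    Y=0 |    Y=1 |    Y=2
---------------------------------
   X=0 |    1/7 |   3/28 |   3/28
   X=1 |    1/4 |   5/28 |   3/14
I(X;Y) = 0.0006 nats

Mutual information has multiple equivalent forms:
- I(X;Y) = H(X) - H(X|Y)
- I(X;Y) = H(Y) - H(Y|X)
- I(X;Y) = H(X) + H(Y) - H(X,Y)

Computing all quantities:
H(X) = 0.6518, H(Y) = 1.0898, H(X,Y) = 1.7409
H(X|Y) = 0.6511, H(Y|X) = 1.0892

Verification:
H(X) - H(X|Y) = 0.6518 - 0.6511 = 0.0006
H(Y) - H(Y|X) = 1.0898 - 1.0892 = 0.0006
H(X) + H(Y) - H(X,Y) = 0.6518 + 1.0898 - 1.7409 = 0.0006

All forms give I(X;Y) = 0.0006 nats. ✓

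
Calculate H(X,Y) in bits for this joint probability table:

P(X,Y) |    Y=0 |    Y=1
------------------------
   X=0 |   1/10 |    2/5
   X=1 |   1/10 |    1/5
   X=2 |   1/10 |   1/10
2.3219 bits

Joint entropy is H(X,Y) = -Σ_{x,y} p(x,y) log p(x,y).

Summing over all non-zero entries:
H(X,Y) = -[1/10·log_2(1/10) + 2/5·log_2(2/5) + 1/10·log_2(1/10) + 1/5·log_2(1/5) + 1/10·log_2(1/10) + 1/10·log_2(1/10)]
H(X,Y) = 2.3219 bits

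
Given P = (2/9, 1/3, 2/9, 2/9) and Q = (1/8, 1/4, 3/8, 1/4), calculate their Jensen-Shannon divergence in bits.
0.0291 bits

Jensen-Shannon divergence is:
JSD(P||Q) = 0.5 × D_KL(P||M) + 0.5 × D_KL(Q||M)
where M = 0.5 × (P + Q) is the mixture distribution.

M = 0.5 × (2/9, 1/3, 2/9, 2/9) + 0.5 × (1/8, 1/4, 3/8, 1/4) = (0.173611, 7/24, 0.298611, 0.236111)

D_KL(P||M) = 0.0292 bits
D_KL(Q||M) = 0.0290 bits

JSD(P||Q) = 0.5 × 0.0292 + 0.5 × 0.0290 = 0.0291 bits

Unlike KL divergence, JSD is symmetric and bounded: 0 ≤ JSD ≤ log(2).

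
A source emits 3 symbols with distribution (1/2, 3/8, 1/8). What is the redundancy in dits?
0.0540 dits

Redundancy measures how far a source is from maximum entropy:
R = H_max - H(X)

Maximum entropy for 3 symbols: H_max = log_10(3) = 0.4771 dits
Actual entropy: H(X) = 0.4231 dits
Redundancy: R = 0.4771 - 0.4231 = 0.0540 dits

This redundancy represents potential for compression: the source could be compressed by 0.0540 dits per symbol.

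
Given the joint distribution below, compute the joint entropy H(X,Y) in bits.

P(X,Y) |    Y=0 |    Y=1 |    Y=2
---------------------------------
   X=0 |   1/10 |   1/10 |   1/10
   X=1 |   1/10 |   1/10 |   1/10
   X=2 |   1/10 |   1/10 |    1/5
3.1219 bits

Joint entropy is H(X,Y) = -Σ_{x,y} p(x,y) log p(x,y).

Summing over all non-zero entries:
H(X,Y) = -[1/10·log_2(1/10) + 1/10·log_2(1/10) + 1/10·log_2(1/10) + 1/10·log_2(1/10) + 1/10·log_2(1/10) + 1/10·log_2(1/10) + 1/10·log_2(1/10) + 1/10·log_2(1/10) + 1/5·log_2(1/5)]
H(X,Y) = 3.1219 bits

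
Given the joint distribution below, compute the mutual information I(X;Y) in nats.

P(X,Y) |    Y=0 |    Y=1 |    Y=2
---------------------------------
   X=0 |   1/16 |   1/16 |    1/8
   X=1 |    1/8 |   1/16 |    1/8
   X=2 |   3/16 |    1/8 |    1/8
0.0205 nats

Mutual information: I(X;Y) = H(X) + H(Y) - H(X,Y)

Marginals:
P(X) = (1/4, 5/16, 7/16), H(X) = 1.0717 nats
P(Y) = (3/8, 1/4, 3/8), H(Y) = 1.0822 nats

Joint entropy: H(X,Y) = 2.1334 nats

I(X;Y) = 1.0717 + 1.0822 - 2.1334 = 0.0205 nats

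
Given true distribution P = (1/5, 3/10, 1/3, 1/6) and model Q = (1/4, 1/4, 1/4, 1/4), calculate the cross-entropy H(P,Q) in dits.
0.6021 dits

Cross-entropy: H(P,Q) = -Σ p(x) log q(x)

Alternatively: H(P,Q) = H(P) + D_KL(P||Q)
H(P) = 0.5854 dits
D_KL(P||Q) = 0.0167 dits

H(P,Q) = 0.5854 + 0.0167 = 0.6021 dits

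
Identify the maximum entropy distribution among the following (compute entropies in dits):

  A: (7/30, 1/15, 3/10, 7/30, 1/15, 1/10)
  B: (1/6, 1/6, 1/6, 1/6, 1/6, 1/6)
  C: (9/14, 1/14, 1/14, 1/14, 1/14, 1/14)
B

For a discrete distribution over n outcomes, entropy is maximized by the uniform distribution.

Computing entropies:
H(A) = 0.7086 dits
H(B) = 0.7782 dits
H(C) = 0.5327 dits

The uniform distribution (where all probabilities equal 1/6) achieves the maximum entropy of log_10(6) = 0.7782 dits.

Distribution B has the highest entropy.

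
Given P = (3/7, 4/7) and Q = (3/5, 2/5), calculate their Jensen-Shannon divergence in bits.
0.0213 bits

Jensen-Shannon divergence is:
JSD(P||Q) = 0.5 × D_KL(P||M) + 0.5 × D_KL(Q||M)
where M = 0.5 × (P + Q) is the mixture distribution.

M = 0.5 × (3/7, 4/7) + 0.5 × (3/5, 2/5) = (18/35, 17/35)

D_KL(P||M) = 0.0213 bits
D_KL(Q||M) = 0.0214 bits

JSD(P||Q) = 0.5 × 0.0213 + 0.5 × 0.0214 = 0.0213 bits

Unlike KL divergence, JSD is symmetric and bounded: 0 ≤ JSD ≤ log(2).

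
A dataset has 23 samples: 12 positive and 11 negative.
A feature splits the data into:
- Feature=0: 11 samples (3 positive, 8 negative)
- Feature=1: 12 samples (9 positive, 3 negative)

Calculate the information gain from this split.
0.1711 bits

Information Gain = H(Y) - H(Y|Feature)

Before split:
P(positive) = 12/23 = 0.5217
H(Y) = 0.9986 bits

After split:
Feature=0: H = 0.8454 bits (weight = 11/23)
Feature=1: H = 0.8113 bits (weight = 12/23)
H(Y|Feature) = (11/23)×0.8454 + (12/23)×0.8113 = 0.8276 bits

Information Gain = 0.9986 - 0.8276 = 0.1711 bits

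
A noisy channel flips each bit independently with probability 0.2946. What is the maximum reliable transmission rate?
0.1254 bits

For a binary symmetric channel (BSC) with error probability p:
Capacity C = 1 - H(p) bits per symbol

where H(p) = -p log₂(p) - (1-p) log₂(1-p) is the binary entropy function.

H(0.2946) = 0.8746 bits
C = 1 - 0.8746 = 0.1254 bits per symbol

This means we can reliably transmit up to 0.1254 bits of information per channel use.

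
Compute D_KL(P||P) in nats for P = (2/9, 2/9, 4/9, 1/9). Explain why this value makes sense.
0.0000 nats

KL divergence satisfies the Gibbs inequality: D_KL(P||Q) ≥ 0 for all distributions P, Q.

D_KL(P||Q) = Σ p(x) log(p(x)/q(x))
Each term is p(x) × log_e(p(x)/p(x)) = p(x) × log_e(1) = 0, so the sum is 0.
D_KL(P||Q) = 0.0000 nats

When P = Q, the KL divergence is exactly 0, as there is no 'divergence' between identical distributions.

This non-negativity is a fundamental property: relative entropy cannot be negative because it measures how different Q is from P.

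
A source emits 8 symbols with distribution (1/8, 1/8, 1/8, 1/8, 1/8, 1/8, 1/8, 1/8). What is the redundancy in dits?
0.0000 dits

Redundancy measures how far a source is from maximum entropy:
R = H_max - H(X)

Maximum entropy for 8 symbols: H_max = log_10(8) = 0.9031 dits
Actual entropy: H(X) = 0.9031 dits
Redundancy: R = 0.9031 - 0.9031 = 0.0000 dits

This redundancy represents potential for compression: the source could be compressed by 0.0000 dits per symbol.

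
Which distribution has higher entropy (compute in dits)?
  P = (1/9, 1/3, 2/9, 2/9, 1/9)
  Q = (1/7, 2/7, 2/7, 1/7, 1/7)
Q

Computing entropies in dits:
H(P) = 0.6614
H(Q) = 0.6731

Distribution Q has higher entropy.

Intuition: The distribution closer to uniform (more spread out) has higher entropy.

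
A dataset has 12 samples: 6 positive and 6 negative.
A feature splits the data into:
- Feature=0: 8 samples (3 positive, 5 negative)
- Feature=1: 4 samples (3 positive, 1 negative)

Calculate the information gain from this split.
0.0933 bits

Information Gain = H(Y) - H(Y|Feature)

Before split:
P(positive) = 6/12 = 0.5000
H(Y) = 1.0000 bits

After split:
Feature=0: H = 0.9544 bits (weight = 8/12)
Feature=1: H = 0.8113 bits (weight = 4/12)
H(Y|Feature) = (8/12)×0.9544 + (4/12)×0.8113 = 0.9067 bits

Information Gain = 1.0000 - 0.9067 = 0.0933 bits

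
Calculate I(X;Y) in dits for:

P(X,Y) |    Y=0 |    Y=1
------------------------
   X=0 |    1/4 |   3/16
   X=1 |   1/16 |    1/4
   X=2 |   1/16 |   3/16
0.0286 dits

Mutual information: I(X;Y) = H(X) + H(Y) - H(X,Y)

Marginals:
P(X) = (7/16, 5/16, 1/4), H(X) = 0.4654 dits
P(Y) = (3/8, 5/8), H(Y) = 0.2873 dits

Joint entropy: H(X,Y) = 0.7242 dits

I(X;Y) = 0.4654 + 0.2873 - 0.7242 = 0.0286 dits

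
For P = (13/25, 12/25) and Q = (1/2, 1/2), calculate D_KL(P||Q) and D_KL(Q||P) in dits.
D_KL(P||Q) = 0.0003, D_KL(Q||P) = 0.0003

KL divergence is not symmetric: D_KL(P||Q) ≠ D_KL(Q||P) in general.

D_KL(P||Q) = 0.0003 dits
D_KL(Q||P) = 0.0003 dits

In this case they happen to be equal (to 4 decimal places).

This asymmetry is why KL divergence is not a true distance metric.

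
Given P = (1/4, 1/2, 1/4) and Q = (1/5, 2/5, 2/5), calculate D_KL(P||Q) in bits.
0.0719 bits

KL divergence: D_KL(P||Q) = Σ p(x) log(p(x)/q(x))

Computing term by term:
  x=0: 1/4 × log_2[(1/4)/(1/5)] = 1/4 × 0.3219 = 0.0805
  x=1: 1/2 × log_2[(1/2)/(2/5)] = 1/2 × 0.3219 = 0.1610
  x=2: 1/4 × log_2[(1/4)/(2/5)] = 1/4 × -0.6781 = -0.1695

D_KL(P||Q) = 0.0719 bits

Note: KL divergence is always non-negative and equals 0 iff P = Q.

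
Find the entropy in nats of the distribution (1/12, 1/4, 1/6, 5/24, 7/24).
1.5384 nats

Shannon entropy is H(X) = -Σ p(x) log p(x).

For P = (1/12, 1/4, 1/6, 5/24, 7/24):
H = -1/12 × log_e(1/12) -1/4 × log_e(1/4) -1/6 × log_e(1/6) -5/24 × log_e(5/24) -7/24 × log_e(7/24)
H = 1.5384 nats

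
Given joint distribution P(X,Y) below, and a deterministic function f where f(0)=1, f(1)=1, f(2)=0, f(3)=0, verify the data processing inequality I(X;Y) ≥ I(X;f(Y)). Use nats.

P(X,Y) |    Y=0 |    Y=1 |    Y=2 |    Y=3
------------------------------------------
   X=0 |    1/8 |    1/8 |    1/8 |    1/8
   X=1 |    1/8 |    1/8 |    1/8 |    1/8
I(X;Y) = 0.0000, I(X;f(Y)) = 0.0000, inequality holds: 0.0000 ≥ 0.0000

Data Processing Inequality: For any Markov chain X → Y → Z, we have I(X;Y) ≥ I(X;Z).

Here Z = f(Y) is a deterministic function of Y, forming X → Y → Z.

Original I(X;Y) = 0.0000 nats

After applying f:
P(X,Z) where Z=f(Y):
- P(X,Z=0) = P(X,Y=2) + P(X,Y=3)
- P(X,Z=1) = P(X,Y=0) + P(X,Y=1)

I(X;Z) = I(X;f(Y)) = 0.0000 nats

Verification: 0.0000 ≥ 0.0000 ✓

Information cannot be created by processing; the function f can only lose information about X.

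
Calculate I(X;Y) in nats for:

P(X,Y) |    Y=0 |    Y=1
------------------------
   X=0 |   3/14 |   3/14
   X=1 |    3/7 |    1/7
0.0334 nats

Mutual information: I(X;Y) = H(X) + H(Y) - H(X,Y)

Marginals:
P(X) = (3/7, 4/7), H(X) = 0.6829 nats
P(Y) = (9/14, 5/14), H(Y) = 0.6518 nats

Joint entropy: H(X,Y) = 1.3013 nats

I(X;Y) = 0.6829 + 0.6518 - 1.3013 = 0.0334 nats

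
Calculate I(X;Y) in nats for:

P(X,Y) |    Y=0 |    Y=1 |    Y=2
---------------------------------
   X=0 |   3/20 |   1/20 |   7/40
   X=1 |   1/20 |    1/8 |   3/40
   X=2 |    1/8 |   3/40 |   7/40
0.0551 nats

Mutual information: I(X;Y) = H(X) + H(Y) - H(X,Y)

Marginals:
P(X) = (3/8, 1/4, 3/8), H(X) = 1.0822 nats
P(Y) = (13/40, 1/4, 17/40), H(Y) = 1.0755 nats

Joint entropy: H(X,Y) = 2.1026 nats

I(X;Y) = 1.0822 + 1.0755 - 2.1026 = 0.0551 nats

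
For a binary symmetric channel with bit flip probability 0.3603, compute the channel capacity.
0.0571 bits

For a binary symmetric channel (BSC) with error probability p:
Capacity C = 1 - H(p) bits per symbol

where H(p) = -p log₂(p) - (1-p) log₂(1-p) is the binary entropy function.

H(0.3603) = 0.9429 bits
C = 1 - 0.9429 = 0.0571 bits per symbol

This means we can reliably transmit up to 0.0571 bits of information per channel use.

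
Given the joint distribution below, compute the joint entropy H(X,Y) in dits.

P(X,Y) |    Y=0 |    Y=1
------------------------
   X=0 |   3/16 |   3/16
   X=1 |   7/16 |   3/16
0.5660 dits

Joint entropy is H(X,Y) = -Σ_{x,y} p(x,y) log p(x,y).

Summing over all non-zero entries:
H(X,Y) = -[3/16·log_10(3/16) + 3/16·log_10(3/16) + 7/16·log_10(7/16) + 3/16·log_10(3/16)]
H(X,Y) = 0.5660 dits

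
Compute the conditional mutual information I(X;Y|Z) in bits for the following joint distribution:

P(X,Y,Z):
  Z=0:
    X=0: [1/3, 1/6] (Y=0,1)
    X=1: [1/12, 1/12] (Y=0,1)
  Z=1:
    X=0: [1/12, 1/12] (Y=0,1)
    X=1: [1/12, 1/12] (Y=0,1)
0.0105 bits

Conditional mutual information: I(X;Y|Z) = H(X|Z) + H(Y|Z) - H(X,Y|Z)

H(Z) = 0.9183
H(X,Z) = 1.7925 → H(X|Z) = 0.8742
H(Y,Z) = 1.8879 → H(Y|Z) = 0.9696
H(X,Y,Z) = 2.7516 → H(X,Y|Z) = 1.8333

I(X;Y|Z) = 0.8742 + 0.9696 - 1.8333 = 0.0105 bits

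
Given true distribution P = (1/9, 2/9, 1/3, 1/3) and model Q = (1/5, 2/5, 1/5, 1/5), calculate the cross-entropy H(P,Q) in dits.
0.6321 dits

Cross-entropy: H(P,Q) = -Σ p(x) log q(x)

Alternatively: H(P,Q) = H(P) + D_KL(P||Q)
H(P) = 0.5693 dits
D_KL(P||Q) = 0.0628 dits

H(P,Q) = 0.5693 + 0.0628 = 0.6321 dits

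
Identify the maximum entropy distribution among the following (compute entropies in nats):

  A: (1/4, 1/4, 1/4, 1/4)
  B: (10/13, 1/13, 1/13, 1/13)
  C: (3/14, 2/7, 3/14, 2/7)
A

For a discrete distribution over n outcomes, entropy is maximized by the uniform distribution.

Computing entropies:
H(A) = 1.3863 nats
H(B) = 0.7937 nats
H(C) = 1.3761 nats

The uniform distribution (where all probabilities equal 1/4) achieves the maximum entropy of log_e(4) = 1.3863 nats.

Distribution A has the highest entropy.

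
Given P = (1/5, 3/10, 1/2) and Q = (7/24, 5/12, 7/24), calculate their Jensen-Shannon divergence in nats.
0.0229 nats

Jensen-Shannon divergence is:
JSD(P||Q) = 0.5 × D_KL(P||M) + 0.5 × D_KL(Q||M)
where M = 0.5 × (P + Q) is the mixture distribution.

M = 0.5 × (1/5, 3/10, 1/2) + 0.5 × (7/24, 5/12, 7/24) = (0.245833, 0.358333, 0.395833)

D_KL(P||M) = 0.0222 nats
D_KL(Q||M) = 0.0236 nats

JSD(P||Q) = 0.5 × 0.0222 + 0.5 × 0.0236 = 0.0229 nats

Unlike KL divergence, JSD is symmetric and bounded: 0 ≤ JSD ≤ log(2).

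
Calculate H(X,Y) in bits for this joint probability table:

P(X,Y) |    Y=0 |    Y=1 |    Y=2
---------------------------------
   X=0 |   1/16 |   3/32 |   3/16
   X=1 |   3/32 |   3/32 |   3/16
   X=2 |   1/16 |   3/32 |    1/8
3.0613 bits

Joint entropy is H(X,Y) = -Σ_{x,y} p(x,y) log p(x,y).

Summing over all non-zero entries:
H(X,Y) = -[1/16·log_2(1/16) + 3/32·log_2(3/32) + 3/16·log_2(3/16) + 3/32·log_2(3/32) + 3/32·log_2(3/32) + 3/16·log_2(3/16) + 1/16·log_2(1/16) + 3/32·log_2(3/32) + 1/8·log_2(1/8)]
H(X,Y) = 3.0613 bits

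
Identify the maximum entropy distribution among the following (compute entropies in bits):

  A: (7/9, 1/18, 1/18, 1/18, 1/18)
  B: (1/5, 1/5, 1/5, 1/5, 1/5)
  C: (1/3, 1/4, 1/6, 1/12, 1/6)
B

For a discrete distribution over n outcomes, entropy is maximized by the uniform distribution.

Computing entropies:
H(A) = 1.2086 bits
H(B) = 2.3219 bits
H(C) = 2.1887 bits

The uniform distribution (where all probabilities equal 1/5) achieves the maximum entropy of log_2(5) = 2.3219 bits.

Distribution B has the highest entropy.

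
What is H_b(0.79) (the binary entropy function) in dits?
0.2232 dits

The binary entropy function is:
H(p) = -p log(p) - (1-p) log(1-p)

H(0.79) = -0.79 × log_10(0.79) - 0.21 × log_10(0.21)
H(0.79) = 0.2232 dits

Note: Binary entropy is maximized at p=0.5 (H=1 bit) and minimized at p=0 or p=1 (H=0).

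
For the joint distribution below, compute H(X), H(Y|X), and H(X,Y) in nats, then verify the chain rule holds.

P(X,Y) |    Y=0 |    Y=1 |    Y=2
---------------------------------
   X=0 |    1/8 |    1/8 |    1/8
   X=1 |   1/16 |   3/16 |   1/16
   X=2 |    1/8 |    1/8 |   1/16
H(X,Y) = 2.1334, H(X) = 1.0948, H(Y|X) = 1.0386 (all in nats)

Chain rule: H(X,Y) = H(X) + H(Y|X)

Left side — joint entropy directly:
H(X,Y) = -Σ p(x,y) log p(x,y) = 2.1334 nats

Right side — compute H(Y|X) from the conditional distributions:
P(X) = (3/8, 5/16, 5/16), so H(X) = 1.0948 nats
H(Y|X) = Σ_x P(X=x) · H(Y|X=x):
  P(Y|X=0) = (1/3, 1/3, 1/3), H(Y|X=0) = 1.0986, weight P(X=0) = 3/8
  P(Y|X=1) = (1/5, 3/5, 1/5), H(Y|X=1) = 0.9503, weight P(X=1) = 5/16
  P(Y|X=2) = (2/5, 2/5, 1/5), H(Y|X=2) = 1.0549, weight P(X=2) = 5/16
H(Y|X) = 1.0386 nats

H(X) + H(Y|X) = 1.0948 + 1.0386 = 2.1334 nats

Both sides equal 2.1334 nats. ✓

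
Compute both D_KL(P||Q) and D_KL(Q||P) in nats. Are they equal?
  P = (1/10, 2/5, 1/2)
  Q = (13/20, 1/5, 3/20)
D_KL(P||Q) = 0.6921, D_KL(Q||P) = 0.8974

KL divergence is not symmetric: D_KL(P||Q) ≠ D_KL(Q||P) in general.

D_KL(P||Q) = 0.6921 nats
D_KL(Q||P) = 0.8974 nats

No, they are not equal!

This asymmetry is why KL divergence is not a true distance metric.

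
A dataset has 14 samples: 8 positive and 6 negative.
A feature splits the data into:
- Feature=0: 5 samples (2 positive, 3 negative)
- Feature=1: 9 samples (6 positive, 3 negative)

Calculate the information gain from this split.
0.0481 bits

Information Gain = H(Y) - H(Y|Feature)

Before split:
P(positive) = 8/14 = 0.5714
H(Y) = 0.9852 bits

After split:
Feature=0: H = 0.9710 bits (weight = 5/14)
Feature=1: H = 0.9183 bits (weight = 9/14)
H(Y|Feature) = (5/14)×0.9710 + (9/14)×0.9183 = 0.9371 bits

Information Gain = 0.9852 - 0.9371 = 0.0481 bits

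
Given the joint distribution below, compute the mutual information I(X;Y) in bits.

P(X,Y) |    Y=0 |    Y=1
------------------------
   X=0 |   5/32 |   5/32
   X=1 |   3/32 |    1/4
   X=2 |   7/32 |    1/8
0.0690 bits

Mutual information: I(X;Y) = H(X) + H(Y) - H(X,Y)

Marginals:
P(X) = (5/16, 11/32, 11/32), H(X) = 1.5835 bits
P(Y) = (15/32, 17/32), H(Y) = 0.9972 bits

Joint entropy: H(X,Y) = 2.5117 bits

I(X;Y) = 1.5835 + 0.9972 - 2.5117 = 0.0690 bits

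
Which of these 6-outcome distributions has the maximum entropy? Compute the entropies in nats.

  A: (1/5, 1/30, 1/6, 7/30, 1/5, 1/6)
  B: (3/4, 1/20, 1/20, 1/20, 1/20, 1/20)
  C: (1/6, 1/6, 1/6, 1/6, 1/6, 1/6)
C

For a discrete distribution over n outcomes, entropy is maximized by the uniform distribution.

Computing entropies:
H(A) = 1.6940 nats
H(B) = 0.9647 nats
H(C) = 1.7918 nats

The uniform distribution (where all probabilities equal 1/6) achieves the maximum entropy of log_e(6) = 1.7918 nats.

Distribution C has the highest entropy.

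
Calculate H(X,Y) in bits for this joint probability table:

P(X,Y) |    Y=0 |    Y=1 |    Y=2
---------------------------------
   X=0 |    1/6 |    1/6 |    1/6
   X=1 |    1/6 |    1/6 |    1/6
2.5850 bits

Joint entropy is H(X,Y) = -Σ_{x,y} p(x,y) log p(x,y).

Summing over all non-zero entries:
H(X,Y) = -[1/6·log_2(1/6) + 1/6·log_2(1/6) + 1/6·log_2(1/6) + 1/6·log_2(1/6) + 1/6·log_2(1/6) + 1/6·log_2(1/6)]
H(X,Y) = 2.5850 bits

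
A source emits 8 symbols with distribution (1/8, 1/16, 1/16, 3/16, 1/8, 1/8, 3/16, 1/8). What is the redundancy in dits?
0.0284 dits

Redundancy measures how far a source is from maximum entropy:
R = H_max - H(X)

Maximum entropy for 8 symbols: H_max = log_10(8) = 0.9031 dits
Actual entropy: H(X) = 0.8747 dits
Redundancy: R = 0.9031 - 0.8747 = 0.0284 dits

This redundancy represents potential for compression: the source could be compressed by 0.0284 dits per symbol.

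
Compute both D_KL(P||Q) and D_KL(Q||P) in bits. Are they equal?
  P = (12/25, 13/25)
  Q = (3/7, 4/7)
D_KL(P||Q) = 0.0077, D_KL(Q||P) = 0.0077

KL divergence is not symmetric: D_KL(P||Q) ≠ D_KL(Q||P) in general.

D_KL(P||Q) = 0.0077 bits
D_KL(Q||P) = 0.0077 bits

In this case they happen to be equal (to 4 decimal places).

This asymmetry is why KL divergence is not a true distance metric.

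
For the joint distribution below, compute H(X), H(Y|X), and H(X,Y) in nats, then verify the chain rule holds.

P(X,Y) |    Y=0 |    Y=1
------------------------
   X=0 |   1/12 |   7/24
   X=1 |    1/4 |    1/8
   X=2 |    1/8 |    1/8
H(X,Y) = 1.6928, H(X) = 1.0822, H(Y|X) = 0.6106 (all in nats)

Chain rule: H(X,Y) = H(X) + H(Y|X)

Left side — joint entropy directly:
H(X,Y) = -Σ p(x,y) log p(x,y) = 1.6928 nats

Right side — compute H(Y|X) from the conditional distributions:
P(X) = (3/8, 3/8, 1/4), so H(X) = 1.0822 nats
H(Y|X) = Σ_x P(X=x) · H(Y|X=x):
  P(Y|X=0) = (2/9, 7/9), H(Y|X=0) = 0.5297, weight P(X=0) = 3/8
  P(Y|X=1) = (2/3, 1/3), H(Y|X=1) = 0.6365, weight P(X=1) = 3/8
  P(Y|X=2) = (1/2, 1/2), H(Y|X=2) = 0.6931, weight P(X=2) = 1/4
H(Y|X) = 0.6106 nats

H(X) + H(Y|X) = 1.0822 + 0.6106 = 1.6928 nats

Both sides equal 1.6928 nats. ✓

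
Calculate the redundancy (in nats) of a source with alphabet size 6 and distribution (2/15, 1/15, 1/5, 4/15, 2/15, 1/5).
0.0777 nats

Redundancy measures how far a source is from maximum entropy:
R = H_max - H(X)

Maximum entropy for 6 symbols: H_max = log_e(6) = 1.7918 nats
Actual entropy: H(X) = 1.7141 nats
Redundancy: R = 1.7918 - 1.7141 = 0.0777 nats

This redundancy represents potential for compression: the source could be compressed by 0.0777 nats per symbol.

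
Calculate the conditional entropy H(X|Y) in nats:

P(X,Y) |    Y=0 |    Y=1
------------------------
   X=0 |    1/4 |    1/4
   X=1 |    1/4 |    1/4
0.6931 nats

Using the chain rule: H(X|Y) = H(X,Y) - H(Y)

First, compute H(X,Y) = 1.3863 nats

Marginal P(Y) = (1/2, 1/2)
H(Y) = 0.6931 nats

H(X|Y) = H(X,Y) - H(Y) = 1.3863 - 0.6931 = 0.6931 nats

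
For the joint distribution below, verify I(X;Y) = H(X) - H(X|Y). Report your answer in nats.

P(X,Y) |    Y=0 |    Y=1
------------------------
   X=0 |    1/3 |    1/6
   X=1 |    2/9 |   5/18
I(X;Y) = 0.0252 nats

Mutual information has multiple equivalent forms:
- I(X;Y) = H(X) - H(X|Y)
- I(X;Y) = H(Y) - H(Y|X)
- I(X;Y) = H(X) + H(Y) - H(X,Y)

Computing all quantities:
H(X) = 0.6931, H(Y) = 0.6870, H(X,Y) = 1.3549
H(X|Y) = 0.6679, H(Y|X) = 0.6617

Verification:
H(X) - H(X|Y) = 0.6931 - 0.6679 = 0.0252
H(Y) - H(Y|X) = 0.6870 - 0.6617 = 0.0252
H(X) + H(Y) - H(X,Y) = 0.6931 + 0.6870 - 1.3549 = 0.0252

All forms give I(X;Y) = 0.0252 nats. ✓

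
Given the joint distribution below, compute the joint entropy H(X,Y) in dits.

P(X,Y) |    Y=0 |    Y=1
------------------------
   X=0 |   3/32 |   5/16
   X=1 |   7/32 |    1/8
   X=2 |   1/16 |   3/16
0.7231 dits

Joint entropy is H(X,Y) = -Σ_{x,y} p(x,y) log p(x,y).

Summing over all non-zero entries:
H(X,Y) = -[3/32·log_10(3/32) + 5/16·log_10(5/16) + 7/32·log_10(7/32) + 1/8·log_10(1/8) + 1/16·log_10(1/16) + 3/16·log_10(3/16)]
H(X,Y) = 0.7231 dits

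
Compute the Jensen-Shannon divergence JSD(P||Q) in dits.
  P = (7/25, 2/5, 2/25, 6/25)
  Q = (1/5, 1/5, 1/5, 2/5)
0.0190 dits

Jensen-Shannon divergence is:
JSD(P||Q) = 0.5 × D_KL(P||M) + 0.5 × D_KL(Q||M)
where M = 0.5 × (P + Q) is the mixture distribution.

M = 0.5 × (7/25, 2/5, 2/25, 6/25) + 0.5 × (1/5, 1/5, 1/5, 2/5) = (6/25, 3/10, 0.14, 8/25)

D_KL(P||M) = 0.0193 dits
D_KL(Q||M) = 0.0187 dits

JSD(P||Q) = 0.5 × 0.0193 + 0.5 × 0.0187 = 0.0190 dits

Unlike KL divergence, JSD is symmetric and bounded: 0 ≤ JSD ≤ log(2).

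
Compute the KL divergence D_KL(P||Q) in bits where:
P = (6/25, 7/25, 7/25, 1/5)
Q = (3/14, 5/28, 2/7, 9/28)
0.0759 bits

KL divergence: D_KL(P||Q) = Σ p(x) log(p(x)/q(x))

Computing term by term:
  x=0: 6/25 × log_2[(6/25)/(3/14)] = 6/25 × 0.1635 = 0.0392
  x=1: 7/25 × log_2[(7/25)/(5/28)] = 7/25 × 0.6489 = 0.1817
  x=2: 7/25 × log_2[(7/25)/(2/7)] = 7/25 × -0.0291 = -0.0082
  x=3: 1/5 × log_2[(1/5)/(9/28)] = 1/5 × -0.6845 = -0.1369

D_KL(P||Q) = 0.0759 bits

Note: KL divergence is always non-negative and equals 0 iff P = Q.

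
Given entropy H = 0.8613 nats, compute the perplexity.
2.3662

Perplexity is e^H (or exp(H) for natural log).

H = 0.8613 nats
Perplexity = e^0.8613 = 2.3662

Interpretation: The model's uncertainty is equivalent to choosing uniformly among 2.4 options.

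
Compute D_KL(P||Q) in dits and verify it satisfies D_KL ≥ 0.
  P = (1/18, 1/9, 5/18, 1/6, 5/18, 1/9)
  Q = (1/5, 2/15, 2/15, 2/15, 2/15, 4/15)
0.1113 dits

KL divergence satisfies the Gibbs inequality: D_KL(P||Q) ≥ 0 for all distributions P, Q.

D_KL(P||Q) = Σ p(x) log(p(x)/q(x))
Term by term:
  x=0: 1/18 × log_10[(1/18)/(1/5)] = -0.0309
  x=1: 1/9 × log_10[(1/9)/(2/15)] = -0.0088
  x=2: 5/18 × log_10[(5/18)/(2/15)] = 0.0885
  x=3: 1/6 × log_10[(1/6)/(2/15)] = 0.0162
  x=4: 5/18 × log_10[(5/18)/(2/15)] = 0.0885
  x=5: 1/9 × log_10[(1/9)/(4/15)] = -0.0422
D_KL(P||Q) = 0.1113 dits

D_KL(P||Q) = 0.1113 ≥ 0 ✓

This non-negativity is a fundamental property: relative entropy cannot be negative because it measures how different Q is from P.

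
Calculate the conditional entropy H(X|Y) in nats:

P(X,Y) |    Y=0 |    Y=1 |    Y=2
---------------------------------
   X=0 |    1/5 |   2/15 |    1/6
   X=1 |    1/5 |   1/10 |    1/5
0.6892 nats

Using the chain rule: H(X|Y) = H(X,Y) - H(Y)

First, compute H(X,Y) = 1.7632 nats

Marginal P(Y) = (2/5, 7/30, 11/30)
H(Y) = 1.0740 nats

H(X|Y) = H(X,Y) - H(Y) = 1.7632 - 1.0740 = 0.6892 nats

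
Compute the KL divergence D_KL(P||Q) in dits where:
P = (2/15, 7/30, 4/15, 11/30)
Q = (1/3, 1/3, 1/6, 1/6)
0.0908 dits

KL divergence: D_KL(P||Q) = Σ p(x) log(p(x)/q(x))

Computing term by term:
  x=0: 2/15 × log_10[(2/15)/(1/3)] = 2/15 × -0.3979 = -0.0531
  x=1: 7/30 × log_10[(7/30)/(1/3)] = 7/30 × -0.1549 = -0.0361
  x=2: 4/15 × log_10[(4/15)/(1/6)] = 4/15 × 0.2041 = 0.0544
  x=3: 11/30 × log_10[(11/30)/(1/6)] = 11/30 × 0.3424 = 0.1256

D_KL(P||Q) = 0.0908 dits

Note: KL divergence is always non-negative and equals 0 iff P = Q.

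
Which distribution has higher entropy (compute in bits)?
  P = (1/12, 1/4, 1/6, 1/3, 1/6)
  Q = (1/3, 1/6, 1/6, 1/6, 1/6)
Q

Computing entropies in bits:
H(P) = 2.1887
H(Q) = 2.2516

Distribution Q has higher entropy.

Intuition: The distribution closer to uniform (more spread out) has higher entropy.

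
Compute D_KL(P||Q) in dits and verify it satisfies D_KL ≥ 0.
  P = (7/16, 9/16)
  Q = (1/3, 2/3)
0.0102 dits

KL divergence satisfies the Gibbs inequality: D_KL(P||Q) ≥ 0 for all distributions P, Q.

D_KL(P||Q) = Σ p(x) log(p(x)/q(x))
Term by term:
  x=0: 7/16 × log_10[(7/16)/(1/3)] = 0.0517
  x=1: 9/16 × log_10[(9/16)/(2/3)] = -0.0415
D_KL(P||Q) = 0.0102 dits

D_KL(P||Q) = 0.0102 ≥ 0 ✓

This non-negativity is a fundamental property: relative entropy cannot be negative because it measures how different Q is from P.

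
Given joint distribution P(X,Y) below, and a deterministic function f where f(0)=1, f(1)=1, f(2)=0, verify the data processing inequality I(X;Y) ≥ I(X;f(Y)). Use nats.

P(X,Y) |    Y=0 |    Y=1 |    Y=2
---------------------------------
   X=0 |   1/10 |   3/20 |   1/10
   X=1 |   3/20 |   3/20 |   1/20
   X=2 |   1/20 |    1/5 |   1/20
I(X;Y) = 0.0403, I(X;f(Y)) = 0.0123, inequality holds: 0.0403 ≥ 0.0123

Data Processing Inequality: For any Markov chain X → Y → Z, we have I(X;Y) ≥ I(X;Z).

Here Z = f(Y) is a deterministic function of Y, forming X → Y → Z.

Original I(X;Y) = 0.0403 nats

After applying f:
P(X,Z) where Z=f(Y):
- P(X,Z=0) = P(X,Y=2)
- P(X,Z=1) = P(X,Y=0) + P(X,Y=1)

I(X;Z) = I(X;f(Y)) = 0.0123 nats

Verification: 0.0403 ≥ 0.0123 ✓

Information cannot be created by processing; the function f can only lose information about X.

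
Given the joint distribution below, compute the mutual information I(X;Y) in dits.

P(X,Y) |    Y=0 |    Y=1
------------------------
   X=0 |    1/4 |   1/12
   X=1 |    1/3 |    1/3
0.0129 dits

Mutual information: I(X;Y) = H(X) + H(Y) - H(X,Y)

Marginals:
P(X) = (1/3, 2/3), H(X) = 0.2764 dits
P(Y) = (7/12, 5/12), H(Y) = 0.2950 dits

Joint entropy: H(X,Y) = 0.5585 dits

I(X;Y) = 0.2764 + 0.2950 - 0.5585 = 0.0129 dits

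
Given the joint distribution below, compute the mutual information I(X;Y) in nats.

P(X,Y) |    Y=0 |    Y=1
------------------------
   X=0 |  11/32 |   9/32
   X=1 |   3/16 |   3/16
0.0012 nats

Mutual information: I(X;Y) = H(X) + H(Y) - H(X,Y)

Marginals:
P(X) = (5/8, 3/8), H(X) = 0.6616 nats
P(Y) = (17/32, 15/32), H(Y) = 0.6912 nats

Joint entropy: H(X,Y) = 1.3516 nats

I(X;Y) = 0.6616 + 0.6912 - 1.3516 = 0.0012 nats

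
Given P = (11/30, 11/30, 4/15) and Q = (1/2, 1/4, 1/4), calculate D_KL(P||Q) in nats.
0.0439 nats

KL divergence: D_KL(P||Q) = Σ p(x) log(p(x)/q(x))

Computing term by term:
  x=0: 11/30 × log_e[(11/30)/(1/2)] = 11/30 × -0.3102 = -0.1137
  x=1: 11/30 × log_e[(11/30)/(1/4)] = 11/30 × 0.3830 = 0.1404
  x=2: 4/15 × log_e[(4/15)/(1/4)] = 4/15 × 0.0645 = 0.0172

D_KL(P||Q) = 0.0439 nats

Note: KL divergence is always non-negative and equals 0 iff P = Q.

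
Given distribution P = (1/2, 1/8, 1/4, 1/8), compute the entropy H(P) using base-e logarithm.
1.2130 nats

Shannon entropy is H(X) = -Σ p(x) log p(x).

For P = (1/2, 1/8, 1/4, 1/8):
H = -1/2 × log_e(1/2) -1/8 × log_e(1/8) -1/4 × log_e(1/4) -1/8 × log_e(1/8)
H = 1.2130 nats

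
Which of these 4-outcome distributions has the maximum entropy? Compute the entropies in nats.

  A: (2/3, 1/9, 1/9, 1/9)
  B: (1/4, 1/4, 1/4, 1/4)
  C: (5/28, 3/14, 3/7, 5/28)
B

For a discrete distribution over n outcomes, entropy is maximized by the uniform distribution.

Computing entropies:
H(A) = 1.0027 nats
H(B) = 1.3863 nats
H(C) = 1.3085 nats

The uniform distribution (where all probabilities equal 1/4) achieves the maximum entropy of log_e(4) = 1.3863 nats.

Distribution B has the highest entropy.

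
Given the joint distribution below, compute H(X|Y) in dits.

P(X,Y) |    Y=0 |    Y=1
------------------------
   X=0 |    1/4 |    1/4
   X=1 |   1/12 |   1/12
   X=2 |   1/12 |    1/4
0.4264 dits

Using the chain rule: H(X|Y) = H(X,Y) - H(Y)

First, compute H(X,Y) = 0.7213 dits

Marginal P(Y) = (5/12, 7/12)
H(Y) = 0.2950 dits

H(X|Y) = H(X,Y) - H(Y) = 0.7213 - 0.2950 = 0.4264 dits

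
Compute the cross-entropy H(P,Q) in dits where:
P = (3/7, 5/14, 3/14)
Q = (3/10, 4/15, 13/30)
0.5069 dits

Cross-entropy: H(P,Q) = -Σ p(x) log q(x)

Alternatively: H(P,Q) = H(P) + D_KL(P||Q)
H(P) = 0.4608 dits
D_KL(P||Q) = 0.0462 dits

H(P,Q) = 0.4608 + 0.0462 = 0.5069 dits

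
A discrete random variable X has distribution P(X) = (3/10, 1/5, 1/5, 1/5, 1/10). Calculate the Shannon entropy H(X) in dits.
0.6762 dits

Shannon entropy is H(X) = -Σ p(x) log p(x).

For P = (3/10, 1/5, 1/5, 1/5, 1/10):
H = -3/10 × log_10(3/10) -1/5 × log_10(1/5) -1/5 × log_10(1/5) -1/5 × log_10(1/5) -1/10 × log_10(1/10)
H = 0.6762 dits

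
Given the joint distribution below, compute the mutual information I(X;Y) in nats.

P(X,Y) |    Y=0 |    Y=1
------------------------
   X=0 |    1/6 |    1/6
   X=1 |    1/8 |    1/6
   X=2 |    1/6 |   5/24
0.0018 nats

Mutual information: I(X;Y) = H(X) + H(Y) - H(X,Y)

Marginals:
P(X) = (1/3, 7/24, 3/8), H(X) = 1.0934 nats
P(Y) = (11/24, 13/24), H(Y) = 0.6897 nats

Joint entropy: H(X,Y) = 1.7812 nats

I(X;Y) = 1.0934 + 0.6897 - 1.7812 = 0.0018 nats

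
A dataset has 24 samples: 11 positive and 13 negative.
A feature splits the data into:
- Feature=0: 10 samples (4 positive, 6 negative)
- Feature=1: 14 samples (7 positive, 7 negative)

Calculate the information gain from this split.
0.0071 bits

Information Gain = H(Y) - H(Y|Feature)

Before split:
P(positive) = 11/24 = 0.4583
H(Y) = 0.9950 bits

After split:
Feature=0: H = 0.9710 bits (weight = 10/24)
Feature=1: H = 1.0000 bits (weight = 14/24)
H(Y|Feature) = (10/24)×0.9710 + (14/24)×1.0000 = 0.9879 bits

Information Gain = 0.9950 - 0.9879 = 0.0071 bits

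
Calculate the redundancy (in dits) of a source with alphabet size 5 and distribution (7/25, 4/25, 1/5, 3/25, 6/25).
0.0178 dits

Redundancy measures how far a source is from maximum entropy:
R = H_max - H(X)

Maximum entropy for 5 symbols: H_max = log_10(5) = 0.6990 dits
Actual entropy: H(X) = 0.6812 dits
Redundancy: R = 0.6990 - 0.6812 = 0.0178 dits

This redundancy represents potential for compression: the source could be compressed by 0.0178 dits per symbol.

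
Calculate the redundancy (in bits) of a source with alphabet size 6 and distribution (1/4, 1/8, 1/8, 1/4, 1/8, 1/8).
0.0850 bits

Redundancy measures how far a source is from maximum entropy:
R = H_max - H(X)

Maximum entropy for 6 symbols: H_max = log_2(6) = 2.5850 bits
Actual entropy: H(X) = 2.5000 bits
Redundancy: R = 2.5850 - 2.5000 = 0.0850 bits

This redundancy represents potential for compression: the source could be compressed by 0.0850 bits per symbol.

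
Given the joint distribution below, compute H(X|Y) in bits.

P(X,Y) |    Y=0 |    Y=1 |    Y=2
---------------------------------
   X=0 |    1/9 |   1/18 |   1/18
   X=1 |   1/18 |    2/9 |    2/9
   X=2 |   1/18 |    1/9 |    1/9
1.4057 bits

Using the chain rule: H(X|Y) = H(X,Y) - H(Y)

First, compute H(X,Y) = 2.9477 bits

Marginal P(Y) = (2/9, 7/18, 7/18)
H(Y) = 1.5420 bits

H(X|Y) = H(X,Y) - H(Y) = 2.9477 - 1.5420 = 1.4057 bits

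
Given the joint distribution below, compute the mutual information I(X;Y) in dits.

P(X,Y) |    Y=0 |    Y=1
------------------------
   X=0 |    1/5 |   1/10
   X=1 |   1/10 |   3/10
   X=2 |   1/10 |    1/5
0.0287 dits

Mutual information: I(X;Y) = H(X) + H(Y) - H(X,Y)

Marginals:
P(X) = (3/10, 2/5, 3/10), H(X) = 0.4729 dits
P(Y) = (2/5, 3/5), H(Y) = 0.2923 dits

Joint entropy: H(X,Y) = 0.7365 dits

I(X;Y) = 0.4729 + 0.2923 - 0.7365 = 0.0287 dits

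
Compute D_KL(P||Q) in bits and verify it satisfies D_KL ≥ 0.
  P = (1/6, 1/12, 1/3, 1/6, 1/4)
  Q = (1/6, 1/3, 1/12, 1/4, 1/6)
0.5487 bits

KL divergence satisfies the Gibbs inequality: D_KL(P||Q) ≥ 0 for all distributions P, Q.

D_KL(P||Q) = Σ p(x) log(p(x)/q(x))
Term by term:
  x=0: 1/6 × log_2[(1/6)/(1/6)] = 0.0000
  x=1: 1/12 × log_2[(1/12)/(1/3)] = -0.1667
  x=2: 1/3 × log_2[(1/3)/(1/12)] = 0.6667
  x=3: 1/6 × log_2[(1/6)/(1/4)] = -0.0975
  x=4: 1/4 × log_2[(1/4)/(1/6)] = 0.1462
D_KL(P||Q) = 0.5487 bits

D_KL(P||Q) = 0.5487 ≥ 0 ✓

This non-negativity is a fundamental property: relative entropy cannot be negative because it measures how different Q is from P.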